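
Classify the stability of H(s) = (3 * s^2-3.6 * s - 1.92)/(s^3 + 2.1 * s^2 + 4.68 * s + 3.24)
Denominator: s^3 + 2.1*s^2 + 4.68*s + 3.24 = (s + 0.9)(s^2 + 1.2*s + 3.6). Poles: -0.6 + 1.8j, -0.6 - 1.8j, -0.9. Stable (all poles in LHP)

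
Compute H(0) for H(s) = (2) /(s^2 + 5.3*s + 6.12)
DC gain = H(0) = num(0)/den(0) = 2/6.12 = 0.3268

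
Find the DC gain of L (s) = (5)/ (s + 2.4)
DC gain = L(0) = num(0)/den(0) = 5/2.4 = 2.083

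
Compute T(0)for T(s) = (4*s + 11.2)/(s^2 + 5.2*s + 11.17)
DC gain = T(0) = num(0)/den(0) = 11.2/11.17 = 1.003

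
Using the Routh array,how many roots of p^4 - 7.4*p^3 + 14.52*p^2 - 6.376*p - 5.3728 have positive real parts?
Routh array:
p^4: [1, 14.52, -5.3728]; p^3: [-7.4, -6.376]; p^2: [13.6584, -5.3728]; p^1: [-9.28694]; p^0: [-5.3728]
First column: [1, -7.4, 13.6584, -9.28694, -5.3728]. Sign changes = RHP roots = 3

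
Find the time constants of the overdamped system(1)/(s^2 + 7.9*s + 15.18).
Overdamped: real poles at -4.6, -3.3. τ = -1/pole → τ₁ = 0.2174, τ₂ = 0.303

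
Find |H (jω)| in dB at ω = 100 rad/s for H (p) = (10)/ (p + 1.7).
Substitute p = j*100: H(j100) = 0.00169951 - 0.0999711j.
|H(j100)| = sqrt(Re² + Im²) = 0.09999.
20*log₁₀(0.09999) = -20.00 dB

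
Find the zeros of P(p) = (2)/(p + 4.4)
Numerator is a nonzero constant (2) → Zeros: none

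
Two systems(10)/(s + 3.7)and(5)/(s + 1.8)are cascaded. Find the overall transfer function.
Series: H = H₁ · H₂ = (n₁·n₂)/(d₁·d₂).
Num: n₁·n₂ = 50. Den: d₁·d₂ = s^2 + 5.5*s + 6.66.
H(s) = (50)/(s^2 + 5.5*s + 6.66)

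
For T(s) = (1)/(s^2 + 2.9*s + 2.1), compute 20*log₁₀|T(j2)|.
Substitute s = j*2: T(j2) = -0.0510067 - 0.155705j.
|T(j2)| = sqrt(Re² + Im²) = 0.1638.
20*log₁₀(0.1638) = -15.71 dB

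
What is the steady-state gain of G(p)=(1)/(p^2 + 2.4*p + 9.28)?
DC gain = G(0) = num(0)/den(0) = 1/9.28 = 0.1078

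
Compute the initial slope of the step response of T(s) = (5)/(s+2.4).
IVT: y'(0⁺) = lim_{s→∞} s²·Y(s) = lim_{s→∞} s·T(s).
deg(num) = 0, deg(den) = 1, relative degree = 1, so s·T(s) → (leading num)/(leading den) = 5/1 = 5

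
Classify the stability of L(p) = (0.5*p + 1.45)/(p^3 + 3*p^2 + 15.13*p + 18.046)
Denominator: p^3 + 3*p^2 + 15.13*p + 18.046 = (p + 1.4)(p^2 + 1.6*p + 12.89). Poles: -0.8 + 3.5j, -0.8 - 3.5j, -1.4. Stable (all poles in LHP)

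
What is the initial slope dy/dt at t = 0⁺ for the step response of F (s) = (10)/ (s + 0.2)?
IVT: y'(0⁺) = lim_{s→∞} s²·Y(s) = lim_{s→∞} s·F(s).
deg(num) = 0, deg(den) = 1, relative degree = 1, so s·F(s) → (leading num)/(leading den) = 10/1 = 10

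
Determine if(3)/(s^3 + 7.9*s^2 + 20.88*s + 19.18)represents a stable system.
Denominator: s^3 + 7.9*s^2 + 20.88*s + 19.18 = (s + 3.5)(s^2 + 4.4*s + 5.48). Poles: -2.2 + 0.8j, -2.2 - 0.8j, -3.5. All Re(p)<0: Yes (stable)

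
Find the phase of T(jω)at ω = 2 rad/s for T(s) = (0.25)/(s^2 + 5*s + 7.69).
Substitute s = j*2: T(j2) = 0.00811945 - 0.0220039j.
∠T(j2) = atan2(Im, Re) = atan2(-0.0220039, 0.00811945) = -69.75°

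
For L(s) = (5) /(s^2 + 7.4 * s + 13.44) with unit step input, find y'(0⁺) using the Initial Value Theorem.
IVT: y'(0⁺) = lim_{s→∞} s²·Y(s) = lim_{s→∞} s·L(s).
deg(num) = 0, deg(den) = 2, relative degree = 2 ≥ 2, so s·L(s) → 0. Initial slope = 0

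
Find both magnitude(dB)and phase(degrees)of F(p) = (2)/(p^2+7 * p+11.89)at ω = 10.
Substitute p = j*10: F(j10) = -0.0139157 - 0.0110555j.
|F| = 20*log₁₀(sqrt(Re²+Im²)) = -35.00 dB.
∠F = atan2(Im, Re) = -141.53°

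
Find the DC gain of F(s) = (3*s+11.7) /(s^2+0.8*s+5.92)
DC gain = F(0) = num(0)/den(0) = 11.7/5.92 = 1.976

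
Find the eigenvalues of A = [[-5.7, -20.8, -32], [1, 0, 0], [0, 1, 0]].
Eigenvalues solve det(λI - A) = 0.
Characteristic polynomial: λ^3 + 5.7*λ^2 + 20.8*λ + 32 = 0.
Factor: (λ + 2.5)(λ^2 + 3.2*λ + 12.8) = 0.
Roots: -1.6 + 3.2j, -1.6 - 3.2j, -2.5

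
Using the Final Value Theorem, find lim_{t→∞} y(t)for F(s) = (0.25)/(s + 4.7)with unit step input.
FVT: lim_{t→∞} y(t) = lim_{s→0} s*Y(s) where Y(s) = F(s)/s.
= lim_{s→0} F(s) = F(0) = num(0)/den(0) = 0.25/4.7 = 0.05319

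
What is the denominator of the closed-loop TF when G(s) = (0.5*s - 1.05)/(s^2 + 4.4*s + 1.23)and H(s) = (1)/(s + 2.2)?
Characteristic poly = G_den * H_den + G_num * H_num = (s^3 + 6.6*s^2 + 10.91*s + 2.706) + (0.5*s - 1.05) = s^3 + 6.6*s^2 + 11.41*s + 1.656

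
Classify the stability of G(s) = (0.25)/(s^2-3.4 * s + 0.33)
Denominator: s^2 - 3.4*s + 0.33 = (s - 3.3)(s - 0.1). Poles: 0.1, 3.3. Unstable (2 pole(s) in RHP)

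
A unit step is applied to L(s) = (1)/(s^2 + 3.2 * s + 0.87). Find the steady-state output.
FVT: lim_{t→∞} y(t) = lim_{s→0} s*Y(s) where Y(s) = L(s)/s.
= lim_{s→0} L(s) = L(0) = num(0)/den(0) = 1/0.87 = 1.149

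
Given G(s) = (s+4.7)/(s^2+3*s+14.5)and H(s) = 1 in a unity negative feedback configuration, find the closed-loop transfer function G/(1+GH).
Closed-loop T = G/(1+GH).
Numerator: G_num * H_den = s + 4.7.
Denominator: G_den * H_den + G_num * H_num = (s^2 + 3*s + 14.5) + (s + 4.7) = s^2 + 4*s + 19.2.
T(s) = (s + 4.7)/(s^2 + 4*s + 19.2)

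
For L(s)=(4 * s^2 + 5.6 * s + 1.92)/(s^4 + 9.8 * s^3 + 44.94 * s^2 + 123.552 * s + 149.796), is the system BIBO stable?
Denominator: s^4 + 9.8*s^3 + 44.94*s^2 + 123.552*s + 149.796 = (s + 3.8)(s + 3)(s^2 + 3*s + 13.14). Poles: -1.5 + 3.3j, -1.5 - 3.3j, -3, -3.8. All Re(p)<0: Yes (stable)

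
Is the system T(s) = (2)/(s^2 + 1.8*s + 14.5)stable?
Denominator: s^2 + 1.8*s + 14.5. Poles: -0.9 + 3.7j, -0.9 - 3.7j. All Re(p)<0: Yes (stable)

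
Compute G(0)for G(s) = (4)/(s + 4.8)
DC gain = G(0) = num(0)/den(0) = 4/4.8 = 0.8333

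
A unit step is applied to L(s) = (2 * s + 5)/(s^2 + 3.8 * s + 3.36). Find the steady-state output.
FVT: lim_{t→∞} y(t) = lim_{s→0} s*Y(s) where Y(s) = L(s)/s.
= lim_{s→0} L(s) = L(0) = num(0)/den(0) = 5/3.36 = 1.488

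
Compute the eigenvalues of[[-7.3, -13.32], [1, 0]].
Eigenvalues solve det(λI - A) = 0.
Characteristic polynomial: λ^2 + 7.3*λ + 13.32 = 0.
Factor: (λ + 3.7)(λ + 3.6) = 0.
Roots: -3.6, -3.7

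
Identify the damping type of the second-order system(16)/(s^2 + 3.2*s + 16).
Standard form: ωn²/(s²+2ζωn·s+ωn²) gives ωn=4, ζ=0.4.
Underdamped (ζ = 0.4 < 1)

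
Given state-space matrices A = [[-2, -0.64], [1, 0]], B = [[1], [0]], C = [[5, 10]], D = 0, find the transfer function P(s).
P(s) = C(sI - A)⁻¹B + D.
Characteristic polynomial det(sI - A) = s^2 + 2*s + 0.64.
Numerator from C·adj(sI-A)·B + D·det(sI-A) = 5*s + 10.
P(s) = (5*s + 10)/(s^2 + 2*s + 0.64)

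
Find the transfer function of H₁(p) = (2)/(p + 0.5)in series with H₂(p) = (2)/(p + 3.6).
Series: H = H₁ · H₂ = (n₁·n₂)/(d₁·d₂).
Num: n₁·n₂ = 4. Den: d₁·d₂ = p^2 + 4.1*p + 1.8.
H(p) = (4)/(p^2 + 4.1*p + 1.8)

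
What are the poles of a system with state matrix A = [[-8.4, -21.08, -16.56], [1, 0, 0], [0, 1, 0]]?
Eigenvalues solve det(λI - A) = 0.
Characteristic polynomial: λ^3 + 8.4*λ^2 + 21.08*λ + 16.56 = 0.
Factor: (λ + 1.8)(λ + 4.6)(λ + 2) = 0.
Roots: -1.8, -2, -4.6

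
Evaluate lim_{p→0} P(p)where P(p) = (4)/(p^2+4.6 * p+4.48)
DC gain = P(0) = num(0)/den(0) = 4/4.48 = 0.8929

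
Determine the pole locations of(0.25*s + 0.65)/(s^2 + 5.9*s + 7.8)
Set denominator = 0: s^2 + 5.9*s + 7.8 = (s + 3.9)(s + 2) = 0 → Poles: -2, -3.9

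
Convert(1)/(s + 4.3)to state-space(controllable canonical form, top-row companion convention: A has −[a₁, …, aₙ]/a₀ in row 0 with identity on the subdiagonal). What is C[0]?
Reachable canonical form: C = numerator coefficients (right-aligned, zero-padded to length n).
num = 1, C = [[1]].
C[0] = 1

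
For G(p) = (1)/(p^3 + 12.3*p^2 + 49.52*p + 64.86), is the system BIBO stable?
Denominator: p^3 + 12.3*p^2 + 49.52*p + 64.86 = (p + 3)(p + 4.6)(p + 4.7). Poles: -3, -4.6, -4.7. All Re(p)<0: Yes (stable)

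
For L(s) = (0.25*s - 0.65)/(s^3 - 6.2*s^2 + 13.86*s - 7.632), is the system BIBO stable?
Denominator: s^3 - 6.2*s^2 + 13.86*s - 7.632 = (s - 0.8)(s^2 - 5.4*s + 9.54). Poles: 0.8, 2.7 + 1.5j, 2.7 - 1.5j. All Re(p)<0: No (unstable)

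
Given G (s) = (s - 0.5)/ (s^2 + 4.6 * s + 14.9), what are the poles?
Set denominator = 0: s^2 + 4.6*s + 14.9 = 0 → Poles: -2.3 + 3.1j, -2.3 - 3.1j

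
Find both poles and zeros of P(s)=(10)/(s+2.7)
Set denominator = 0: s + 2.7 = 0 → Poles: -2.7
Numerator is a nonzero constant (10) → Zeros: none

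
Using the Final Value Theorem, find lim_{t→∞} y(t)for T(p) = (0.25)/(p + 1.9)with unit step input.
FVT: lim_{t→∞} y(t) = lim_{p→0} p*Y(p) where Y(p) = T(p)/p.
= lim_{p→0} T(p) = T(0) = num(0)/den(0) = 0.25/1.9 = 0.1316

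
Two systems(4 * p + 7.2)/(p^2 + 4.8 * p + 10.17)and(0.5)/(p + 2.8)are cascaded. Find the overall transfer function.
Series: H = H₁ · H₂ = (n₁·n₂)/(d₁·d₂).
Num: n₁·n₂ = 2*p + 3.6. Den: d₁·d₂ = p^3 + 7.6*p^2 + 23.61*p + 28.476.
H(p) = (2*p + 3.6)/(p^3 + 7.6*p^2 + 23.61*p + 28.476)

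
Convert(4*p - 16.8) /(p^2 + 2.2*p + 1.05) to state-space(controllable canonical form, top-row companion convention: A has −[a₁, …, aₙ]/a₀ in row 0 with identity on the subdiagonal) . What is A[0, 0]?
Reachable canonical form for den = p^2 + 2.2*p + 1.05: top row of A = -[a₁,a₂,...,aₙ]/a₀, ones on the subdiagonal, zeros elsewhere.
A = [[-2.2, -1.05], [1, 0]].
A[0,0] = -2.2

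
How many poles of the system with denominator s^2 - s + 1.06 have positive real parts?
Poles: 0.5 + 0.9j, 0.5 - 0.9j. RHP poles (Re>0): 2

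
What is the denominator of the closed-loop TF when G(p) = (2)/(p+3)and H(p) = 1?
Characteristic poly = G_den * H_den + G_num * H_num = (p + 3) + (2) = p + 5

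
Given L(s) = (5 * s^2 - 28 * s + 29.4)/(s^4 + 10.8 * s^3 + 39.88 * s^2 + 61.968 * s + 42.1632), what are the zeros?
Set numerator = 0: 5*s^2 - 28*s + 29.4 = 5*(s - 4.2)(s - 1.4) = 0 → Zeros: 1.4, 4.2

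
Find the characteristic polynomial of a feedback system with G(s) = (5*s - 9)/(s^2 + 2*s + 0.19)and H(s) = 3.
Characteristic poly = G_den * H_den + G_num * H_num = (s^2 + 2*s + 0.19) + (15*s - 27) = s^2 + 17*s - 26.81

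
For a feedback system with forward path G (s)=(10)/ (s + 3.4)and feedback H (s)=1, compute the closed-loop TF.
Closed-loop T = G/(1+GH).
Numerator: G_num * H_den = 10.
Denominator: G_den * H_den + G_num * H_num = (s + 3.4) + (10) = s + 13.4.
T(s) = (10)/(s + 13.4)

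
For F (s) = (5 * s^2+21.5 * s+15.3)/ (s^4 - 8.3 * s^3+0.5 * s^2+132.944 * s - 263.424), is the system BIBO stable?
Denominator: s^4 - 8.3*s^3 + 0.5*s^2 + 132.944*s - 263.424 = (s - 4.9)(s - 3.2)(s - 4.2)(s + 4). Poles: -4, 3.2, 4.2, 4.9. All Re(p)<0: No (unstable)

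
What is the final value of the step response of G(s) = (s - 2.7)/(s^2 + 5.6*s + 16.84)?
FVT: lim_{t→∞} y(t) = lim_{s→0} s*Y(s) where Y(s) = G(s)/s.
= lim_{s→0} G(s) = G(0) = num(0)/den(0) = -2.7/16.84 = -0.1603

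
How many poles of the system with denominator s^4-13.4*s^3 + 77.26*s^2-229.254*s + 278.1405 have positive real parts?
s^4 - 13.4*s^3 + 77.26*s^2 - 229.254*s + 278.1405 = (s - 3.3)(s - 4.5)(s^2 - 5.6*s + 18.73). Poles: 2.8 + 3.3j, 2.8 - 3.3j, 3.3, 4.5. RHP poles (Re>0): 4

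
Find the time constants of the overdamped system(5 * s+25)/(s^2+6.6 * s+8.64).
Overdamped: real poles at -4.8, -1.8. τ = -1/pole → τ₁ = 0.2083, τ₂ = 0.5556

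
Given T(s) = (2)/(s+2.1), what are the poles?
Set denominator = 0: s + 2.1 = 0 → Poles: -2.1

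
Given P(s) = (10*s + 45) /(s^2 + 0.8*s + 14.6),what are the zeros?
Set numerator = 0: 10*s + 45 = 0 → Zeros: -4.5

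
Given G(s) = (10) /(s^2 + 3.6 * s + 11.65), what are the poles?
Set denominator = 0: s^2 + 3.6*s + 11.65 = 0 → Poles: -1.8 + 2.9j, -1.8 - 2.9j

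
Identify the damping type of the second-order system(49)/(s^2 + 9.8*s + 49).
Standard form: ωn²/(s²+2ζωn·s+ωn²) gives ωn=7, ζ=0.7.
Underdamped (ζ = 0.7 < 1)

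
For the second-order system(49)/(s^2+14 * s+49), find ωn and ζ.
Standard form: ωn²/(s²+2ζωn·s+ωn²).
const=49=ωn² → ωn=7, s coeff=14=2ζωn → ζ=1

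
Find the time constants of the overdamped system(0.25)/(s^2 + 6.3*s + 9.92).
Overdamped: real poles at -3.1, -3.2. τ = -1/pole → τ₁ = 0.3226, τ₂ = 0.3125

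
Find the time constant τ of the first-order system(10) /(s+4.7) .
First-order system: τ = -1/pole. Pole = -4.7. τ = -1/(-4.7) = 0.2128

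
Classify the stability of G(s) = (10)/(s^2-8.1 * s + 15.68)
Denominator: s^2 - 8.1*s + 15.68 = (s - 4.9)(s - 3.2). Poles: 3.2, 4.9. Unstable (2 pole(s) in RHP)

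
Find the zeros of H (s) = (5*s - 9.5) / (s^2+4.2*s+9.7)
Set numerator = 0: 5*s - 9.5 = 0 → Zeros: 1.9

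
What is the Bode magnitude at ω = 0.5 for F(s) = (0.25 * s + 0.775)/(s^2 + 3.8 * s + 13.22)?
Substitute s = j*0.5: F(j0.5) = 0.0598801 + 0.000865677j.
|F(j0.5)| = sqrt(Re² + Im²) = 0.05989.
20*log₁₀(0.05989) = -24.45 dB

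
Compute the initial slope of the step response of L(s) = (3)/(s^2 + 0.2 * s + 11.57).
IVT: y'(0⁺) = lim_{s→∞} s²·Y(s) = lim_{s→∞} s·L(s).
deg(num) = 0, deg(den) = 2, relative degree = 2 ≥ 2, so s·L(s) → 0. Initial slope = 0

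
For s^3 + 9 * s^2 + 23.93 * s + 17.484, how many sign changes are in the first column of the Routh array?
Routh array:
s^3: [1, 23.93]; s^2: [9, 17.484]; s^1: [21.9873]; s^0: [17.484]
First column: [1, 9, 21.9873, 17.484]. Sign changes = 0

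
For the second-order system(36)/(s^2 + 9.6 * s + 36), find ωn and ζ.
Standard form: ωn²/(s²+2ζωn·s+ωn²).
const=36=ωn² → ωn=6, s coeff=9.6=2ζωn → ζ=0.8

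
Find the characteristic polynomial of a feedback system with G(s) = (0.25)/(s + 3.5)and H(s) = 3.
Characteristic poly = G_den * H_den + G_num * H_num = (s + 3.5) + (0.75) = s + 4.25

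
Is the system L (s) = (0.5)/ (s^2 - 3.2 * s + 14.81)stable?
Denominator: s^2 - 3.2*s + 14.81. Poles: 1.6 + 3.5j, 1.6 - 3.5j. All Re(p)<0: No (unstable)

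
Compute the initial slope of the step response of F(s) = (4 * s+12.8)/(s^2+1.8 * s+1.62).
IVT: y'(0⁺) = lim_{s→∞} s²·Y(s) = lim_{s→∞} s·F(s).
deg(num) = 1, deg(den) = 2, relative degree = 1, so s·F(s) → (leading num)/(leading den) = 4/1 = 4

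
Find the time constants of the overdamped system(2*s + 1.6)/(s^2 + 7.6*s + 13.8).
Overdamped: real poles at -3, -4.6. τ = -1/pole → τ₁ = 0.3333, τ₂ = 0.2174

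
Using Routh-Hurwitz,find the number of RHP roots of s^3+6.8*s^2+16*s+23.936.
Routh array:
s^3: [1, 16]; s^2: [6.8, 23.936]; s^1: [12.48]; s^0: [23.936]
First column: [1, 6.8, 12.48, 23.936]. Sign changes = RHP roots = 0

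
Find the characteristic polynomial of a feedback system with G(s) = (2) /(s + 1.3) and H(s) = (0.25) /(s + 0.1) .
Characteristic poly = G_den * H_den + G_num * H_num = (s^2 + 1.4*s + 0.13) + (0.5) = s^2 + 1.4*s + 0.63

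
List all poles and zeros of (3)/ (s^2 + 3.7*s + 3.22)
Set denominator = 0: s^2 + 3.7*s + 3.22 = (s + 1.4)(s + 2.3) = 0 → Poles: -1.4, -2.3
Numerator is a nonzero constant (3) → Zeros: none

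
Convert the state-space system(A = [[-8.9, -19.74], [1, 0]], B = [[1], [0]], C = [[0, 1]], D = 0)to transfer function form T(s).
T(s) = C(sI - A)⁻¹B + D.
Characteristic polynomial det(sI - A) = s^2 + 8.9*s + 19.74.
Numerator from C·adj(sI-A)·B + D·det(sI-A) = 1.
T(s) = (1)/(s^2 + 8.9*s + 19.74)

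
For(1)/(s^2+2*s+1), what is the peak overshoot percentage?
Standard form: ωn²/(s²+2ζωn·s+ωn²) → ωn = 1, ζ = 1.
ζ ≥ 1, so the response is non-oscillatory: peak overshoot = 0%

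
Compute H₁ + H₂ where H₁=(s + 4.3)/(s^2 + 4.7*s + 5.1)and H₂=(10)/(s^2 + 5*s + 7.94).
Parallel: H = H₁ + H₂ = (n₁·d₂ + n₂·d₁)/(d₁·d₂).
n₁·d₂ = s^3 + 9.3*s^2 + 29.44*s + 34.142. n₂·d₁ = 10*s^2 + 47*s + 51. Sum = s^3 + 19.3*s^2 + 76.44*s + 85.142. d₁·d₂ = s^4 + 9.7*s^3 + 36.54*s^2 + 62.818*s + 40.494.
H(s) = (s^3 + 19.3*s^2 + 76.44*s + 85.142)/(s^4 + 9.7*s^3 + 36.54*s^2 + 62.818*s + 40.494)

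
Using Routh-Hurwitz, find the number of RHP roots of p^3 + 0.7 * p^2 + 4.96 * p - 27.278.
Routh array:
p^3: [1, 4.96]; p^2: [0.7, -27.278]; p^1: [43.9286]; p^0: [-27.278]
First column: [1, 0.7, 43.9286, -27.278]. Sign changes = RHP roots = 1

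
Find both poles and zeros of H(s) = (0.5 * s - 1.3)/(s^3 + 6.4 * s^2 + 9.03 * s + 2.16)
Set denominator = 0: s^3 + 6.4*s^2 + 9.03*s + 2.16 = (s + 1.6)(s + 4.5)(s + 0.3) = 0 → Poles: -0.3, -1.6, -4.5
Set numerator = 0: 0.5*s - 1.3 = 0 → Zeros: 2.6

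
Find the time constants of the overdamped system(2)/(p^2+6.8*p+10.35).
Overdamped: real poles at -2.3, -4.5. τ = -1/pole → τ₁ = 0.4348, τ₂ = 0.2222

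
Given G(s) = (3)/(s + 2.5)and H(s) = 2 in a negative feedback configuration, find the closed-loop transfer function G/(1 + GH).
Closed-loop T = G/(1+GH).
Numerator: G_num * H_den = 3.
Denominator: G_den * H_den + G_num * H_num = (s + 2.5) + (6) = s + 8.5.
T(s) = (3)/(s + 8.5)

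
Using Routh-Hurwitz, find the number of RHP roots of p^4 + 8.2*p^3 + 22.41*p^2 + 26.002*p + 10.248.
Routh array:
p^4: [1, 22.41, 10.248]; p^3: [8.2, 26.002]; p^2: [19.239, 10.248]; p^1: [21.6341]; p^0: [10.248]
First column: [1, 8.2, 19.239, 21.6341, 10.248]. Sign changes = RHP roots = 0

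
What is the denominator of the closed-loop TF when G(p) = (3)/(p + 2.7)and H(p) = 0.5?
Characteristic poly = G_den * H_den + G_num * H_num = (p + 2.7) + (1.5) = p + 4.2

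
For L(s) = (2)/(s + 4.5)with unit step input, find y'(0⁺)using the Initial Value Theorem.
IVT: y'(0⁺) = lim_{s→∞} s²·Y(s) = lim_{s→∞} s·L(s).
deg(num) = 0, deg(den) = 1, relative degree = 1, so s·L(s) → (leading num)/(leading den) = 2/1 = 2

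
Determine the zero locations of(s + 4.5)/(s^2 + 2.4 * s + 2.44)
Set numerator = 0: s + 4.5 = 0 → Zeros: -4.5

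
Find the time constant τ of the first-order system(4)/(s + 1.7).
First-order system: τ = -1/pole. Pole = -1.7. τ = -1/(-1.7) = 0.5882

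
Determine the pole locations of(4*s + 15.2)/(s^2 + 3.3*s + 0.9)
Set denominator = 0: s^2 + 3.3*s + 0.9 = (s + 3)(s + 0.3) = 0 → Poles: -0.3, -3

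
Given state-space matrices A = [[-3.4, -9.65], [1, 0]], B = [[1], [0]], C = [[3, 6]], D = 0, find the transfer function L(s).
L(s) = C(sI - A)⁻¹B + D.
Characteristic polynomial det(sI - A) = s^2 + 3.4*s + 9.65.
Numerator from C·adj(sI-A)·B + D·det(sI-A) = 3*s + 6.
L(s) = (3*s + 6)/(s^2 + 3.4*s + 9.65)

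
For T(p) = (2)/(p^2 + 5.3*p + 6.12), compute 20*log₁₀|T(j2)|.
Substitute p = j*2: T(j2) = 0.0362845 - 0.181422j.
|T(j2)| = sqrt(Re² + Im²) = 0.185.
20*log₁₀(0.185) = -14.66 dB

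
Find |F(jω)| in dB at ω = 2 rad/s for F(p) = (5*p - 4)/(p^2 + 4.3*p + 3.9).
Substitute p = j*2: F(j2) = 1.16804 + 0.451534j.
|F(j2)| = sqrt(Re² + Im²) = 1.252.
20*log₁₀(1.252) = 1.95 dB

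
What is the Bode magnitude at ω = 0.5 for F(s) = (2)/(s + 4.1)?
Substitute s = j*0.5: F(j0.5) = 0.480657 - 0.0586166j.
|F(j0.5)| = sqrt(Re² + Im²) = 0.4842.
20*log₁₀(0.4842) = -6.30 dB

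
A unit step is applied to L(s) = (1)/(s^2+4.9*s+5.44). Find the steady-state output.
FVT: lim_{t→∞} y(t) = lim_{s→0} s*Y(s) where Y(s) = L(s)/s.
= lim_{s→0} L(s) = L(0) = num(0)/den(0) = 1/5.44 = 0.1838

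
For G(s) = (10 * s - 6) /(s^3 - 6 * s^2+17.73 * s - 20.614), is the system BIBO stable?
Denominator: s^3 - 6*s^2 + 17.73*s - 20.614 = (s - 2.2)(s^2 - 3.8*s + 9.37). Poles: 1.9 + 2.4j, 1.9 - 2.4j, 2.2. All Re(p)<0: No (unstable)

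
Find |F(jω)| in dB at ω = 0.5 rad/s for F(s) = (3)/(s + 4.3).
Substitute s = j*0.5: F(j0.5) = 0.688367 - 0.0800427j.
|F(j0.5)| = sqrt(Re² + Im²) = 0.693.
20*log₁₀(0.693) = -3.19 dB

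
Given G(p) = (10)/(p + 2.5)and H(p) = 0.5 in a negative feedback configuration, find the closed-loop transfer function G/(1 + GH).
Closed-loop T = G/(1+GH).
Numerator: G_num * H_den = 10.
Denominator: G_den * H_den + G_num * H_num = (p + 2.5) + (5) = p + 7.5.
T(p) = (10)/(p + 7.5)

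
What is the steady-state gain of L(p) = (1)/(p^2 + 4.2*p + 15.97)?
DC gain = L(0) = num(0)/den(0) = 1/15.97 = 0.06262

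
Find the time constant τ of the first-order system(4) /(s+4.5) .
First-order system: τ = -1/pole. Pole = -4.5. τ = -1/(-4.5) = 0.2222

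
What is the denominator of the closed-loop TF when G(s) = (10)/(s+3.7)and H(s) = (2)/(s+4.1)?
Characteristic poly = G_den * H_den + G_num * H_num = (s^2 + 7.8*s + 15.17) + (20) = s^2 + 7.8*s + 35.17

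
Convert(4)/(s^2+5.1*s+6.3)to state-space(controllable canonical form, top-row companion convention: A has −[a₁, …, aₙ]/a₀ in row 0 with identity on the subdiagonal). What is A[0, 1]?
Reachable canonical form for den = s^2 + 5.1*s + 6.3: top row of A = -[a₁,a₂,...,aₙ]/a₀, ones on the subdiagonal, zeros elsewhere.
A = [[-5.1, -6.3], [1, 0]].
A[0,1] = -6.3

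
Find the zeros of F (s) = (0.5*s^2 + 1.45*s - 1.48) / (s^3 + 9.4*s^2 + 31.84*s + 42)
Set numerator = 0: 0.5*s^2 + 1.45*s - 1.48 = 0.5*(s + 3.7)(s - 0.8) = 0 → Zeros: -3.7, 0.8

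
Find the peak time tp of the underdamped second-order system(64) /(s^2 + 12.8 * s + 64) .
Standard form: ωn²/(s²+2ζωn·s+ωn²) → ωn = 8, ζ = 0.8.
ωd = ωn·√(1-ζ²) = 8·√(1-0.8²) = 4.8.
tp = π/ωd = π/4.8 = 0.6545 s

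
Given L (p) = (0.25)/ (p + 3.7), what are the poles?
Set denominator = 0: p + 3.7 = 0 → Poles: -3.7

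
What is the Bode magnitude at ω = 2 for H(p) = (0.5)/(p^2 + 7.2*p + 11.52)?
Substitute p = j*2: H(j2) = 0.0142473 - 0.027282j.
|H(j2)| = sqrt(Re² + Im²) = 0.03078.
20*log₁₀(0.03078) = -30.24 dB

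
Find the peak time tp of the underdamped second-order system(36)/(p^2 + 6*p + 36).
Standard form: ωn²/(p²+2ζωn·p+ωn²) → ωn = 6, ζ = 0.5.
ωd = ωn·√(1-ζ²) = 6·√(1-0.5²) = 5.196.
tp = π/ωd = π/5.196 = 0.6046 s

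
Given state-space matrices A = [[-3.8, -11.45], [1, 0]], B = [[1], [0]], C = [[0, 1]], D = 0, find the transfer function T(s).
T(s) = C(sI - A)⁻¹B + D.
Characteristic polynomial det(sI - A) = s^2 + 3.8*s + 11.45.
Numerator from C·adj(sI-A)·B + D·det(sI-A) = 1.
T(s) = (1)/(s^2 + 3.8*s + 11.45)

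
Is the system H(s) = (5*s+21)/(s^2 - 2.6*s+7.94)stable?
Denominator: s^2 - 2.6*s + 7.94. Poles: 1.3 + 2.5j, 1.3 - 2.5j. All Re(p)<0: No (unstable)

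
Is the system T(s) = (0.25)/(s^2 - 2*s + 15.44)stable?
Denominator: s^2 - 2*s + 15.44. Poles: 1 + 3.8j, 1 - 3.8j. All Re(p)<0: No (unstable)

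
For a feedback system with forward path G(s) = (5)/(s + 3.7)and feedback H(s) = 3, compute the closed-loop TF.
Closed-loop T = G/(1+GH).
Numerator: G_num * H_den = 5.
Denominator: G_den * H_den + G_num * H_num = (s + 3.7) + (15) = s + 18.7.
T(s) = (5)/(s + 18.7)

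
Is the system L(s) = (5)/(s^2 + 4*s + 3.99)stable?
Denominator: s^2 + 4*s + 3.99 = (s + 2.1)(s + 1.9). Poles: -1.9, -2.1. All Re(p)<0: Yes (stable)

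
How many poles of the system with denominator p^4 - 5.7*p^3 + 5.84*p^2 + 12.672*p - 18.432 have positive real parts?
p^4 - 5.7*p^3 + 5.84*p^2 + 12.672*p - 18.432 = (p - 3.2)(p - 2.4)(p - 1.6)(p + 1.5). Poles: -1.5, 1.6, 2.4, 3.2. RHP poles (Re>0): 3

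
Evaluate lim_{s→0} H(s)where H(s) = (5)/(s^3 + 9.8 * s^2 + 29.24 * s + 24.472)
DC gain = H(0) = num(0)/den(0) = 5/24.472 = 0.2043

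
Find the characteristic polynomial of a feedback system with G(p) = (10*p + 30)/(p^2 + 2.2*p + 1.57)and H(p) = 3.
Characteristic poly = G_den * H_den + G_num * H_num = (p^2 + 2.2*p + 1.57) + (30*p + 90) = p^2 + 32.2*p + 91.57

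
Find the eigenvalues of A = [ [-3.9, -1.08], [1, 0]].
Eigenvalues solve det(λI - A) = 0.
Characteristic polynomial: λ^2 + 3.9*λ + 1.08 = 0.
Factor: (λ + 3.6)(λ + 0.3) = 0.
Roots: -0.3, -3.6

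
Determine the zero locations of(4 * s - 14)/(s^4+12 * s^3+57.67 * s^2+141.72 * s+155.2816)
Set numerator = 0: 4*s - 14 = 0 → Zeros: 3.5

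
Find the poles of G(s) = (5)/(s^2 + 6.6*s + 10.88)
Set denominator = 0: s^2 + 6.6*s + 10.88 = (s + 3.2)(s + 3.4) = 0 → Poles: -3.2, -3.4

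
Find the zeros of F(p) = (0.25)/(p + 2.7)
Numerator is a nonzero constant (0.25) → Zeros: none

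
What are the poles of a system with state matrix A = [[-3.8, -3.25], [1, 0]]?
Eigenvalues solve det(λI - A) = 0.
Characteristic polynomial: λ^2 + 3.8*λ + 3.25 = 0.
Factor: (λ + 1.3)(λ + 2.5) = 0.
Roots: -1.3, -2.5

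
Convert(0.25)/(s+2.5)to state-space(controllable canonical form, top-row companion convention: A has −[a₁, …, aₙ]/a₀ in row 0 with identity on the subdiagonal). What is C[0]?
Reachable canonical form: C = numerator coefficients (right-aligned, zero-padded to length n).
num = 0.25, C = [[0.25]].
C[0] = 0.25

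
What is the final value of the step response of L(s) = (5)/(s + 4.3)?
FVT: lim_{t→∞} y(t) = lim_{s→0} s*Y(s) where Y(s) = L(s)/s.
= lim_{s→0} L(s) = L(0) = num(0)/den(0) = 5/4.3 = 1.163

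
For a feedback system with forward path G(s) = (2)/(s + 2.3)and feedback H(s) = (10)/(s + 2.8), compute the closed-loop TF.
Closed-loop T = G/(1+GH).
Numerator: G_num * H_den = 2*s + 5.6.
Denominator: G_den * H_den + G_num * H_num = (s^2 + 5.1*s + 6.44) + (20) = s^2 + 5.1*s + 26.44.
T(s) = (2*s + 5.6)/(s^2 + 5.1*s + 26.44)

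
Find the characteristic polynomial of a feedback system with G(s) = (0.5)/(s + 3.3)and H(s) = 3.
Characteristic poly = G_den * H_den + G_num * H_num = (s + 3.3) + (1.5) = s + 4.8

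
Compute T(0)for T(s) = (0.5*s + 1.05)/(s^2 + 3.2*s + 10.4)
DC gain = T(0) = num(0)/den(0) = 1.05/10.4 = 0.101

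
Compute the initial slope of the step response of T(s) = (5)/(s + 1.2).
IVT: y'(0⁺) = lim_{s→∞} s²·Y(s) = lim_{s→∞} s·T(s).
deg(num) = 0, deg(den) = 1, relative degree = 1, so s·T(s) → (leading num)/(leading den) = 5/1 = 5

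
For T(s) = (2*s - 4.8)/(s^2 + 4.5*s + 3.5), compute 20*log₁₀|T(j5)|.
Substitute s = j*5: T(j5) = 0.338875 - 0.11048j.
|T(j5)| = sqrt(Re² + Im²) = 0.3564.
20*log₁₀(0.3564) = -8.96 dB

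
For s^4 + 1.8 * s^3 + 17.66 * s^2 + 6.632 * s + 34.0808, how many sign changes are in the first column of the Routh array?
Routh array:
s^4: [1, 17.66, 34.0808]; s^3: [1.8, 6.632]; s^2: [13.9756, 34.0808]; s^1: [2.24252]; s^0: [34.0808]
First column: [1, 1.8, 13.9756, 2.24252, 34.0808]. Sign changes = 0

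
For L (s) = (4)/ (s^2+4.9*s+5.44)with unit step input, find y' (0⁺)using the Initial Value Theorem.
IVT: y'(0⁺) = lim_{s→∞} s²·Y(s) = lim_{s→∞} s·L(s).
deg(num) = 0, deg(den) = 2, relative degree = 2 ≥ 2, so s·L(s) → 0. Initial slope = 0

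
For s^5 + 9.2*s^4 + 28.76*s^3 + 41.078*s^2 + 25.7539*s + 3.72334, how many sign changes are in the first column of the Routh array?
Routh array:
s^5: [1, 28.76, 25.7539]; s^4: [9.2, 41.078, 3.72334]; s^3: [24.295, 25.3492]; s^2: [31.4788, 3.72334]; s^1: [22.4756]; s^0: [3.72334]
First column: [1, 9.2, 24.295, 31.4788, 22.4756, 3.72334]. Sign changes = 0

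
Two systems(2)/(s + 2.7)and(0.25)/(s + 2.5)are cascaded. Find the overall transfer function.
Series: H = H₁ · H₂ = (n₁·n₂)/(d₁·d₂).
Num: n₁·n₂ = 0.5. Den: d₁·d₂ = s^2 + 5.2*s + 6.75.
H(s) = (0.5)/(s^2 + 5.2*s + 6.75)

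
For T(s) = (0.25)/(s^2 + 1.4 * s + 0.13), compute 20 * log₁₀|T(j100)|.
Substitute s = j*100: T(j100) = -2.49954e-05 - 3.49941e-07j.
|T(j100)| = sqrt(Re² + Im²) = 2.5e-05.
20*log₁₀(2.5e-05) = -92.04 dB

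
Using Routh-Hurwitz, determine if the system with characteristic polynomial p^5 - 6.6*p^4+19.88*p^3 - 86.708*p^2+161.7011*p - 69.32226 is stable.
Routh array:
p^5: [1, 19.88, 161.7011]; p^4: [-6.6, -86.708, -69.32226]; p^3: [6.74242, 151.198]; p^2: [61.2959, -69.32226]; p^1: [158.823]; p^0: [-69.32226]
First column: [1, -6.6, 6.74242, 61.2959, 158.823, -69.32226]. Sign changes = 3.
No, unstable (3 RHP root(s))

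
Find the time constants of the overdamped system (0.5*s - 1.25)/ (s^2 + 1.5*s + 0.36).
Overdamped: real poles at -0.3, -1.2. τ = -1/pole → τ₁ = 3.333, τ₂ = 0.8333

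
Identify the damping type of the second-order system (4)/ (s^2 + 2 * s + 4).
Standard form: ωn²/(s²+2ζωn·s+ωn²) gives ωn=2, ζ=0.5.
Underdamped (ζ = 0.5 < 1)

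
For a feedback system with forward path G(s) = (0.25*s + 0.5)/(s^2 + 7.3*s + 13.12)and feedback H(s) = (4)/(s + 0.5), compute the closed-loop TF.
Closed-loop T = G/(1+GH).
Numerator: G_num * H_den = 0.25*s^2 + 0.625*s + 0.25.
Denominator: G_den * H_den + G_num * H_num = (s^3 + 7.8*s^2 + 16.77*s + 6.56) + (s + 2) = s^3 + 7.8*s^2 + 17.77*s + 8.56.
T(s) = (0.25*s^2 + 0.625*s + 0.25)/(s^3 + 7.8*s^2 + 17.77*s + 8.56)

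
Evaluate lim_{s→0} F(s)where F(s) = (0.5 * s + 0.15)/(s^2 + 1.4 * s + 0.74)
DC gain = F(0) = num(0)/den(0) = 0.15/0.74 = 0.2027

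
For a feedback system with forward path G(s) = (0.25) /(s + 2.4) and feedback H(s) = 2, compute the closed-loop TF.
Closed-loop T = G/(1+GH).
Numerator: G_num * H_den = 0.25.
Denominator: G_den * H_den + G_num * H_num = (s + 2.4) + (0.5) = s + 2.9.
T(s) = (0.25)/(s + 2.9)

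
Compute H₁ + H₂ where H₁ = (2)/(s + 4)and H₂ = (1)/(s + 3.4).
Parallel: H = H₁ + H₂ = (n₁·d₂ + n₂·d₁)/(d₁·d₂).
n₁·d₂ = 2*s + 6.8. n₂·d₁ = s + 4. Sum = 3*s + 10.8. d₁·d₂ = s^2 + 7.4*s + 13.6.
H(s) = (3*s + 10.8)/(s^2 + 7.4*s + 13.6)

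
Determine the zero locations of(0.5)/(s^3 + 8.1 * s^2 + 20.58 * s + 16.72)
Numerator is a nonzero constant (0.5) → Zeros: none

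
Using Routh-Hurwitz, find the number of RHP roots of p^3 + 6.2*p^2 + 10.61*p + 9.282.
Routh array:
p^3: [1, 10.61]; p^2: [6.2, 9.282]; p^1: [9.1129]; p^0: [9.282]
First column: [1, 6.2, 9.1129, 9.282]. Sign changes = RHP roots = 0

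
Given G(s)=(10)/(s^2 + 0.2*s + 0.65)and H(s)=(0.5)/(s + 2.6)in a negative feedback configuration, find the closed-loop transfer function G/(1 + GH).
Closed-loop T = G/(1+GH).
Numerator: G_num * H_den = 10*s + 26.
Denominator: G_den * H_den + G_num * H_num = (s^3 + 2.8*s^2 + 1.17*s + 1.69) + (5) = s^3 + 2.8*s^2 + 1.17*s + 6.69.
T(s) = (10*s + 26)/(s^3 + 2.8*s^2 + 1.17*s + 6.69)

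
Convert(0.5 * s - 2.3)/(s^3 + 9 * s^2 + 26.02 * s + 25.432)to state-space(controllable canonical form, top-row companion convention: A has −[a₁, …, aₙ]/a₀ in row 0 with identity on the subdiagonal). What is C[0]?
Reachable canonical form: C = numerator coefficients (right-aligned, zero-padded to length n).
num = 0.5*s - 2.3, C = [[0, 0.5, -2.3]].
C[0] = 0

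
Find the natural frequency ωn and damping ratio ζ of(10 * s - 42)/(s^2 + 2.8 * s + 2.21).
Underdamped: complex pole -1.4 + 0.5j. ωn = |pole| = 1.487, ζ = -Re(pole)/ωn = 0.9417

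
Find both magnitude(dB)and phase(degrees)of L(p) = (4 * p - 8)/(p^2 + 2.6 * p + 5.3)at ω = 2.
Substitute p = j*2: L(j2) = 1.08597 + 1.80995j.
|L| = 20*log₁₀(sqrt(Re²+Im²)) = 6.49 dB.
∠L = atan2(Im, Re) = 59.04°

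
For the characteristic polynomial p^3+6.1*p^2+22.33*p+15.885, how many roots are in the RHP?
p^3 + 6.1*p^2 + 22.33*p + 15.885 = (p + 0.9)(p^2 + 5.2*p + 17.65). Poles: -0.9, -2.6 + 3.3j, -2.6 - 3.3j. RHP poles (Re>0): 0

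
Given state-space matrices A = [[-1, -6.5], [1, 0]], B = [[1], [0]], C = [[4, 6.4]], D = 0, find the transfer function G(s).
G(s) = C(sI - A)⁻¹B + D.
Characteristic polynomial det(sI - A) = s^2 + s + 6.5.
Numerator from C·adj(sI-A)·B + D·det(sI-A) = 4*s + 6.4.
G(s) = (4*s + 6.4)/(s^2 + s + 6.5)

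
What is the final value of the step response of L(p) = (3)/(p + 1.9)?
FVT: lim_{t→∞} y(t) = lim_{p→0} p*Y(p) where Y(p) = L(p)/p.
= lim_{p→0} L(p) = L(0) = num(0)/den(0) = 3/1.9 = 1.579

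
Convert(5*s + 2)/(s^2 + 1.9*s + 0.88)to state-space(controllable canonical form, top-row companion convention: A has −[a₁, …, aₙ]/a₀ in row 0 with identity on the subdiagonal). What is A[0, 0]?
Reachable canonical form for den = s^2 + 1.9*s + 0.88: top row of A = -[a₁,a₂,...,aₙ]/a₀, ones on the subdiagonal, zeros elsewhere.
A = [[-1.9, -0.88], [1, 0]].
A[0,0] = -1.9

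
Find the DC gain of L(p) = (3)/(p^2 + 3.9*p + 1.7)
DC gain = L(0) = num(0)/den(0) = 3/1.7 = 1.765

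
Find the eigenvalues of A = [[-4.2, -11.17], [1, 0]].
Eigenvalues solve det(λI - A) = 0.
Characteristic polynomial: λ^2 + 4.2*λ + 11.17 = 0.
Roots: -2.1 + 2.6j, -2.1 - 2.6j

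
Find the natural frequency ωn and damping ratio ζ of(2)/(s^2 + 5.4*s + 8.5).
Underdamped: complex pole -2.7 + 1.1j. ωn = |pole| = 2.915, ζ = -Re(pole)/ωn = 0.9261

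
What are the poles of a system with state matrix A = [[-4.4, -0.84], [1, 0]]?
Eigenvalues solve det(λI - A) = 0.
Characteristic polynomial: λ^2 + 4.4*λ + 0.84 = 0.
Factor: (λ + 4.2)(λ + 0.2) = 0.
Roots: -0.2, -4.2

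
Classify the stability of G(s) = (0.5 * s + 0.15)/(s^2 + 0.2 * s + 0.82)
Denominator: s^2 + 0.2*s + 0.82. Poles: -0.1 + 0.9j, -0.1 - 0.9j. Stable (all poles in LHP)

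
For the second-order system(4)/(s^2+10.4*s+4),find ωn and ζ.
Standard form: ωn²/(s²+2ζωn·s+ωn²).
const=4=ωn² → ωn=2, s coeff=10.4=2ζωn → ζ=2.6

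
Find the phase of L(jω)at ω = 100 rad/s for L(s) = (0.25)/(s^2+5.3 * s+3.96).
Substitute s = j*100: L(j100) = -2.49398e-05 - 1.32233e-06j.
∠L(j100) = atan2(Im, Re) = atan2(-1.32233e-06, -2.49398e-05) = -176.96°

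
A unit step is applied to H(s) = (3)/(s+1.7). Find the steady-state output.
FVT: lim_{t→∞} y(t) = lim_{s→0} s*Y(s) where Y(s) = H(s)/s.
= lim_{s→0} H(s) = H(0) = num(0)/den(0) = 3/1.7 = 1.765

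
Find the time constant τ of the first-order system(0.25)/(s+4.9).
First-order system: τ = -1/pole. Pole = -4.9. τ = -1/(-4.9) = 0.2041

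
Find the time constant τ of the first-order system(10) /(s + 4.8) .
First-order system: τ = -1/pole. Pole = -4.8. τ = -1/(-4.8) = 0.2083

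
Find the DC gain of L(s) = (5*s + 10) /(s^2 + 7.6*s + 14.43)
DC gain = L(0) = num(0)/den(0) = 10/14.43 = 0.693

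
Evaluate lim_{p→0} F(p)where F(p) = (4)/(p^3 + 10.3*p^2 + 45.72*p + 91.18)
DC gain = F(0) = num(0)/den(0) = 4/91.18 = 0.04387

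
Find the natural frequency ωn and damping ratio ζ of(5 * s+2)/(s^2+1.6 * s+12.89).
Underdamped: complex pole -0.8 + 3.5j. ωn = |pole| = 3.59, ζ = -Re(pole)/ωn = 0.2228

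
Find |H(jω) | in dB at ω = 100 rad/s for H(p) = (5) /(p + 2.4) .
Substitute p = j*100: H(j100) = 0.00119931 - 0.0499712j.
|H(j100)| = sqrt(Re² + Im²) = 0.04999.
20*log₁₀(0.04999) = -26.02 dB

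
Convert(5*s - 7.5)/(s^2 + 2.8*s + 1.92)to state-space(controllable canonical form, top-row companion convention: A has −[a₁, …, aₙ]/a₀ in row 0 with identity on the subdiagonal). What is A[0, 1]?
Reachable canonical form for den = s^2 + 2.8*s + 1.92: top row of A = -[a₁,a₂,...,aₙ]/a₀, ones on the subdiagonal, zeros elsewhere.
A = [[-2.8, -1.92], [1, 0]].
A[0,1] = -1.92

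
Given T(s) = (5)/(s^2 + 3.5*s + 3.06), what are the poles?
Set denominator = 0: s^2 + 3.5*s + 3.06 = (s + 1.8)(s + 1.7) = 0 → Poles: -1.7, -1.8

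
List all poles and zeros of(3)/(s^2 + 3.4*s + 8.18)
Set denominator = 0: s^2 + 3.4*s + 8.18 = 0 → Poles: -1.7 + 2.3j, -1.7 - 2.3j
Numerator is a nonzero constant (3) → Zeros: none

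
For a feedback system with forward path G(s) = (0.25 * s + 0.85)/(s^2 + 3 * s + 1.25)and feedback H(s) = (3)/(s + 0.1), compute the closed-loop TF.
Closed-loop T = G/(1+GH).
Numerator: G_num * H_den = 0.25*s^2 + 0.875*s + 0.085.
Denominator: G_den * H_den + G_num * H_num = (s^3 + 3.1*s^2 + 1.55*s + 0.125) + (0.75*s + 2.55) = s^3 + 3.1*s^2 + 2.3*s + 2.675.
T(s) = (0.25*s^2 + 0.875*s + 0.085)/(s^3 + 3.1*s^2 + 2.3*s + 2.675)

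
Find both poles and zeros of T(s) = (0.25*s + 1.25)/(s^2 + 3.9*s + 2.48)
Set denominator = 0: s^2 + 3.9*s + 2.48 = (s + 3.1)(s + 0.8) = 0 → Poles: -0.8, -3.1
Set numerator = 0: 0.25*s + 1.25 = 0 → Zeros: -5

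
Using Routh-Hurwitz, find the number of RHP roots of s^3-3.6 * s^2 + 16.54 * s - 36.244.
Routh array:
s^3: [1, 16.54]; s^2: [-3.6, -36.244]; s^1: [6.47222]; s^0: [-36.244]
First column: [1, -3.6, 6.47222, -36.244]. Sign changes = RHP roots = 3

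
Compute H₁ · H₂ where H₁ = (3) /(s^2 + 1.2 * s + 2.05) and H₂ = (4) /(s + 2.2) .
Series: H = H₁ · H₂ = (n₁·n₂)/(d₁·d₂).
Num: n₁·n₂ = 12. Den: d₁·d₂ = s^3 + 3.4*s^2 + 4.69*s + 4.51.
H(s) = (12)/(s^3 + 3.4*s^2 + 4.69*s + 4.51)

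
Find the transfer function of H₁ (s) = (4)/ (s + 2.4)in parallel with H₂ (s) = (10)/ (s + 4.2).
Parallel: H = H₁ + H₂ = (n₁·d₂ + n₂·d₁)/(d₁·d₂).
n₁·d₂ = 4*s + 16.8. n₂·d₁ = 10*s + 24. Sum = 14*s + 40.8. d₁·d₂ = s^2 + 6.6*s + 10.08.
H(s) = (14*s + 40.8)/(s^2 + 6.6*s + 10.08)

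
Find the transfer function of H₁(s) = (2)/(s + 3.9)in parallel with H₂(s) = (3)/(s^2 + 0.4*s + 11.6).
Parallel: H = H₁ + H₂ = (n₁·d₂ + n₂·d₁)/(d₁·d₂).
n₁·d₂ = 2*s^2 + 0.8*s + 23.2. n₂·d₁ = 3*s + 11.7. Sum = 2*s^2 + 3.8*s + 34.9. d₁·d₂ = s^3 + 4.3*s^2 + 13.16*s + 45.24.
H(s) = (2*s^2 + 3.8*s + 34.9)/(s^3 + 4.3*s^2 + 13.16*s + 45.24)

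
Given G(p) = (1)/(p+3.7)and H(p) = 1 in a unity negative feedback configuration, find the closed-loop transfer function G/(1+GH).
Closed-loop T = G/(1+GH).
Numerator: G_num * H_den = 1.
Denominator: G_den * H_den + G_num * H_num = (p + 3.7) + (1) = p + 4.7.
T(p) = (1)/(p + 4.7)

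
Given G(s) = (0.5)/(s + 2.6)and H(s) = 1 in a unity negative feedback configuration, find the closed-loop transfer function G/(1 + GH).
Closed-loop T = G/(1+GH).
Numerator: G_num * H_den = 0.5.
Denominator: G_den * H_den + G_num * H_num = (s + 2.6) + (0.5) = s + 3.1.
T(s) = (0.5)/(s + 3.1)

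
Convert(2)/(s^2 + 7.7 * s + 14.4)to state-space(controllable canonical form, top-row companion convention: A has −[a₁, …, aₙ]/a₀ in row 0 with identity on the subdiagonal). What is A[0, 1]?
Reachable canonical form for den = s^2 + 7.7*s + 14.4: top row of A = -[a₁,a₂,...,aₙ]/a₀, ones on the subdiagonal, zeros elsewhere.
A = [[-7.7, -14.4], [1, 0]].
A[0,1] = -14.4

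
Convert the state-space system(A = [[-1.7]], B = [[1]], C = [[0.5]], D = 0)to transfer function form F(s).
F(s) = C(sI - A)⁻¹B + D.
Characteristic polynomial det(sI - A) = s + 1.7.
Numerator from C·adj(sI-A)·B + D·det(sI-A) = 0.5.
F(s) = (0.5)/(s + 1.7)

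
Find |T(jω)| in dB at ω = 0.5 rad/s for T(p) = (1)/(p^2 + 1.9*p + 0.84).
Substitute p = j*0.5: T(j0.5) = 0.471774 - 0.759635j.
|T(j0.5)| = sqrt(Re² + Im²) = 0.8942.
20*log₁₀(0.8942) = -0.97 dB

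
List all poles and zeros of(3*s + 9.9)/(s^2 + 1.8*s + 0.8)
Set denominator = 0: s^2 + 1.8*s + 0.8 = (s + 1)(s + 0.8) = 0 → Poles: -0.8, -1
Set numerator = 0: 3*s + 9.9 = 0 → Zeros: -3.3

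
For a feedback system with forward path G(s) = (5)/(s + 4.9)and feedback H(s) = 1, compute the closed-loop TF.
Closed-loop T = G/(1+GH).
Numerator: G_num * H_den = 5.
Denominator: G_den * H_den + G_num * H_num = (s + 4.9) + (5) = s + 9.9.
T(s) = (5)/(s + 9.9)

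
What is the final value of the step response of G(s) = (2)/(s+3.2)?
FVT: lim_{t→∞} y(t) = lim_{s→0} s*Y(s) where Y(s) = G(s)/s.
= lim_{s→0} G(s) = G(0) = num(0)/den(0) = 2/3.2 = 0.625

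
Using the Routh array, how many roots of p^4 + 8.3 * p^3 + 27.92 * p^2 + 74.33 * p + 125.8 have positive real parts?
Routh array:
p^4: [1, 27.92, 125.8]; p^3: [8.3, 74.33]; p^2: [18.9646, 125.8]; p^1: [19.2726]; p^0: [125.8]
First column: [1, 8.3, 18.9646, 19.2726, 125.8]. Sign changes = RHP roots = 0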